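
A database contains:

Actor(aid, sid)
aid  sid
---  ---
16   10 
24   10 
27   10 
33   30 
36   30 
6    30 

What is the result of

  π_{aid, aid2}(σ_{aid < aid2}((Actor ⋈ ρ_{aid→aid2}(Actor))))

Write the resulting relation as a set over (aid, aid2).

ρ[aid→aid2]: schema becomes (aid2, sid); tuples unchanged.
Actor ⋈ ρ_{aid→aid2}(Actor) (natural join on sid): {(16, 10, 16), (16, 10, 24), (16, 10, 27), (24, 10, 16), (24, 10, 24), (24, 10, 27), (27, 10, 16), (27, 10, 24), (27, 10, 27), (33, 30, 33), (33, 30, 36), (33, 30, 6), (36, 30, 33), (36, 30, 36), (36, 30, 6), (6, 30, 33), (6, 30, 36), (6, 30, 6)}
Selection aid < aid2: {(16, 10, 24), (16, 10, 27), (24, 10, 27), (33, 30, 36), (6, 30, 33), (6, 30, 36)}
π[aid, aid2]: project onto (aid, aid2) → {(16, 24), (16, 27), (24, 27), (33, 36), (6, 33), (6, 36)}

{(16, 24), (16, 27), (24, 27), (33, 36), (6, 33), (6, 36)}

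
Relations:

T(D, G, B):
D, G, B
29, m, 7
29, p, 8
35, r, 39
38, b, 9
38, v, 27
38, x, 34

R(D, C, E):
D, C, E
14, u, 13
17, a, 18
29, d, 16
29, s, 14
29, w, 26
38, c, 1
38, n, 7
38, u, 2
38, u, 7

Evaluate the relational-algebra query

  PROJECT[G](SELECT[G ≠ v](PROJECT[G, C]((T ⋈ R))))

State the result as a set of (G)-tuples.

Natural join on D: {(29, m, 7, d, 16), (29, m, 7, s, 14), (29, m, 7, w, 26), (29, p, 8, d, 16), (29, p, 8, s, 14), (29, p, 8, w, 26), (38, b, 9, c, 1), (38, b, 9, n, 7), (38, b, 9, u, 2), (38, b, 9, u, 7), (38, v, 27, c, 1), (38, v, 27, n, 7), (38, v, 27, u, 2), (38, v, 27, u, 7), (38, x, 34, c, 1), (38, x, 34, n, 7), (38, x, 34, u, 2), (38, x, 34, u, 7)}
π[G, C]: project onto (G, C) (3 duplicate(s) eliminated) → {(b, c), (b, n), (b, u), (m, d), (m, s), (m, w), (p, d), (p, s), (p, w), (v, c), (v, n), (v, u), (x, c), (x, n), (x, u)}
Apply σ_{G ≠ v}; surviving tuples: {(b, c), (b, n), (b, u), (m, d), (m, s), (m, w), (p, d), (p, s), (p, w), (x, c), (x, n), (x, u)}
π[G]: project onto (G) (8 duplicate(s) eliminated) → {b, m, p, x}

{b, m, p, x}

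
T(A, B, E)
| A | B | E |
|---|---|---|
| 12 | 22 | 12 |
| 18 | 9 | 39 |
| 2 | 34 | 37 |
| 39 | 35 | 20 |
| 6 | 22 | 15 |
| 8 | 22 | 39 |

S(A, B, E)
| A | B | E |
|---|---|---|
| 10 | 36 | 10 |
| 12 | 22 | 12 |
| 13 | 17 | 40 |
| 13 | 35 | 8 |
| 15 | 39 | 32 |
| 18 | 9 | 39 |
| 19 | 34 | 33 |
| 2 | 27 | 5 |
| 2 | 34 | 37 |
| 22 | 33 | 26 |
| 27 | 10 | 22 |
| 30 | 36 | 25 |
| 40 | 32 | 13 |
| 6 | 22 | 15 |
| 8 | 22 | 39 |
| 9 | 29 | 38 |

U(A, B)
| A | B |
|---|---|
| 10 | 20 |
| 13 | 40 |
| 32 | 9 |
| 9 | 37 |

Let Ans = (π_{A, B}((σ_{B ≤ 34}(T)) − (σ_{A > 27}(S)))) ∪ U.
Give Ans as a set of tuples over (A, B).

{(10, 20), (12, 22), (13, 40), (18, 9), (2, 34), (32, 9), (6, 22), (8, 22), (9, 37)}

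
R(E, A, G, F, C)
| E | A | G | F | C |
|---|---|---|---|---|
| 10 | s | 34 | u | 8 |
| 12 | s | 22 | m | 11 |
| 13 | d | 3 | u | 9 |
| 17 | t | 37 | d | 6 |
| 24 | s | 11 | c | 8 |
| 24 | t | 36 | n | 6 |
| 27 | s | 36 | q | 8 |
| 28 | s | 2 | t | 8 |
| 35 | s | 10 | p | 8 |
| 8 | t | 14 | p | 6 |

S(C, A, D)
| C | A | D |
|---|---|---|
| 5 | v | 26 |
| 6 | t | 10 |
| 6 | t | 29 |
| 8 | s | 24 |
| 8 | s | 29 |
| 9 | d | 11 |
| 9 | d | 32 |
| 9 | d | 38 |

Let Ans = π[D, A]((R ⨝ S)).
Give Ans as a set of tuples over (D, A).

{(10, t), (11, d), (24, s), (29, s), (29, t), (32, d), (38, d)}

Natural join on A, C: {(10, s, 34, u, 8, 24), (10, s, 34, u, 8, 29), (13, d, 3, u, 9, 11), (13, d, 3, u, 9, 32), (13, d, 3, u, 9, 38), (17, t, 37, d, 6, 10), (17, t, 37, d, 6, 29), (24, s, 11, c, 8, 24), (24, s, 11, c, 8, 29), (24, t, 36, n, 6, 10), (24, t, 36, n, 6, 29), (27, s, 36, q, 8, 24), (27, s, 36, q, 8, 29), (28, s, 2, t, 8, 24), (28, s, 2, t, 8, 29), (35, s, 10, p, 8, 24), (35, s, 10, p, 8, 29), (8, t, 14, p, 6, 10), (8, t, 14, p, 6, 29)}
Keep only column(s) D, A (12 duplicate(s) eliminated): {(10, t), (11, d), (24, s), (29, s), (29, t), (32, d), (38, d)}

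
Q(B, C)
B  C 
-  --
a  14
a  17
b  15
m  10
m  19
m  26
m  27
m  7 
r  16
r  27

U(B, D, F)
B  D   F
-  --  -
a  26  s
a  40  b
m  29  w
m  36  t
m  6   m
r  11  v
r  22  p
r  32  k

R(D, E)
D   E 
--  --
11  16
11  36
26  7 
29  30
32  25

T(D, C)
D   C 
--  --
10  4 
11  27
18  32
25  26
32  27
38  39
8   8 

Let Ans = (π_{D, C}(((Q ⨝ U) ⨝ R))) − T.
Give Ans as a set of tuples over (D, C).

{(11, 16), (26, 14), (26, 17), (29, 10), (29, 19), (29, 26), (29, 27), (29, 7), (32, 16)}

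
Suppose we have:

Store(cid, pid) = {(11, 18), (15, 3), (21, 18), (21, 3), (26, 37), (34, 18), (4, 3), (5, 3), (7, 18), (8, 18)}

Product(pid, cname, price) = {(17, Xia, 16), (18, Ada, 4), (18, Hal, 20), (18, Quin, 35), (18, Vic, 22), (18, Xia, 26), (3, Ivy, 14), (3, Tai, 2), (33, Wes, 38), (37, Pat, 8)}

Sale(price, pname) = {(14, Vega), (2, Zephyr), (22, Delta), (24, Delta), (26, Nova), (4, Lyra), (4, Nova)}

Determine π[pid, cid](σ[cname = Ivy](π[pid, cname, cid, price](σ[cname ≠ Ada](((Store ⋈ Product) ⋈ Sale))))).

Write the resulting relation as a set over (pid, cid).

{(3, 15), (3, 21), (3, 4), (3, 5)}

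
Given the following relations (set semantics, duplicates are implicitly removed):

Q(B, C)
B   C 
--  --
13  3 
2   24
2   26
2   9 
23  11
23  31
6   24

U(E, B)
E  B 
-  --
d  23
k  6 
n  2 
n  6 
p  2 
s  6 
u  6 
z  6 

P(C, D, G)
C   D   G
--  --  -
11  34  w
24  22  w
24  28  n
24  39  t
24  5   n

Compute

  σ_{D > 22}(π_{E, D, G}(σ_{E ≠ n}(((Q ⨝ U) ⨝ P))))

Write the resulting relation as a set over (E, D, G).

{(d, 34, w), (k, 28, n), (k, 39, t), (p, 28, n), (p, 39, t), (s, 28, n), (s, 39, t), (u, 28, n), (u, 39, t), (z, 28, n), (z, 39, t)}

Natural join on B: {(2, 24, n), (2, 24, p), (2, 26, n), (2, 26, p), (2, 9, n), (2, 9, p), (23, 11, d), (23, 31, d), (6, 24, k), (6, 24, n), (6, 24, s), (6, 24, u), (6, 24, z)}
Natural join on C: {(2, 24, n, 22, w), (2, 24, n, 28, n), (2, 24, n, 39, t), (2, 24, n, 5, n), (2, 24, p, 22, w), (2, 24, p, 28, n), (2, 24, p, 39, t), (2, 24, p, 5, n), (23, 11, d, 34, w), (6, 24, k, 22, w), (6, 24, k, 28, n), (6, 24, k, 39, t), (6, 24, k, 5, n), (6, 24, n, 22, w), (6, 24, n, 28, n), (6, 24, n, 39, t), (6, 24, n, 5, n), (6, 24, s, 22, w), (6, 24, s, 28, n), (6, 24, s, 39, t), (6, 24, s, 5, n), (6, 24, u, 22, w), (6, 24, u, 28, n), (6, 24, u, 39, t), (6, 24, u, 5, n), (6, 24, z, 22, w), (6, 24, z, 28, n), (6, 24, z, 39, t), (6, 24, z, 5, n)}
Selection E ≠ n: {(2, 24, p, 22, w), (2, 24, p, 28, n), (2, 24, p, 39, t), (2, 24, p, 5, n), (23, 11, d, 34, w), (6, 24, k, 22, w), (6, 24, k, 28, n), (6, 24, k, 39, t), (6, 24, k, 5, n), (6, 24, s, 22, w), (6, 24, s, 28, n), (6, 24, s, 39, t), (6, 24, s, 5, n), (6, 24, u, 22, w), (6, 24, u, 28, n), (6, 24, u, 39, t), (6, 24, u, 5, n), (6, 24, z, 22, w), (6, 24, z, 28, n), (6, 24, z, 39, t), (6, 24, z, 5, n)}
π[E, D, G]: project onto (E, D, G) → {(d, 34, w), (k, 22, w), (k, 28, n), (k, 39, t), (k, 5, n), (p, 22, w), (p, 28, n), (p, 39, t), (p, 5, n), (s, 22, w), (s, 28, n), (s, 39, t), (s, 5, n), (u, 22, w), (u, 28, n), (u, 39, t), (u, 5, n), (z, 22, w), (z, 28, n), (z, 39, t), (z, 5, n)}
Selection D > 22: {(d, 34, w), (k, 28, n), (k, 39, t), (p, 28, n), (p, 39, t), (s, 28, n), (s, 39, t), (u, 28, n), (u, 39, t), (z, 28, n), (z, 39, t)}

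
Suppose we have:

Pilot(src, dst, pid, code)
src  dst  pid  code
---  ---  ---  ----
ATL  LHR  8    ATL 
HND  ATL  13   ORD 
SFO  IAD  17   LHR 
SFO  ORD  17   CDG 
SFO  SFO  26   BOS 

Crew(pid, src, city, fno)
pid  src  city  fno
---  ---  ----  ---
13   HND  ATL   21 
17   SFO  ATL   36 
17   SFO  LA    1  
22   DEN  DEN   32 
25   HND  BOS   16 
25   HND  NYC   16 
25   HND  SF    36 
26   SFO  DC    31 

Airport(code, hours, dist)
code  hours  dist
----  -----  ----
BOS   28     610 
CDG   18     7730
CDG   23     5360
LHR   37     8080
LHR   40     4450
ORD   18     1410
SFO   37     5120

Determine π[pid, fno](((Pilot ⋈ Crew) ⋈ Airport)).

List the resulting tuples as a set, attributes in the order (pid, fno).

Natural join on src, pid: {(HND, ATL, 13, ORD, ATL, 21), (SFO, IAD, 17, LHR, ATL, 36), (SFO, IAD, 17, LHR, LA, 1), (SFO, ORD, 17, CDG, ATL, 36), (SFO, ORD, 17, CDG, LA, 1), (SFO, SFO, 26, BOS, DC, 31)}
Natural join on code: {(HND, ATL, 13, ORD, ATL, 21, 18, 1410), (SFO, IAD, 17, LHR, ATL, 36, 37, 8080), (SFO, IAD, 17, LHR, ATL, 36, 40, 4450), (SFO, IAD, 17, LHR, LA, 1, 37, 8080), (SFO, IAD, 17, LHR, LA, 1, 40, 4450), (SFO, ORD, 17, CDG, ATL, 36, 18, 7730), (SFO, ORD, 17, CDG, ATL, 36, 23, 5360), (SFO, ORD, 17, CDG, LA, 1, 18, 7730), (SFO, ORD, 17, CDG, LA, 1, 23, 5360), (SFO, SFO, 26, BOS, DC, 31, 28, 610)}
Projecting to pid, fno (6 duplicate(s) eliminated): {(13, 21), (17, 1), (17, 36), (26, 31)}

{(13, 21), (17, 1), (17, 36), (26, 31)}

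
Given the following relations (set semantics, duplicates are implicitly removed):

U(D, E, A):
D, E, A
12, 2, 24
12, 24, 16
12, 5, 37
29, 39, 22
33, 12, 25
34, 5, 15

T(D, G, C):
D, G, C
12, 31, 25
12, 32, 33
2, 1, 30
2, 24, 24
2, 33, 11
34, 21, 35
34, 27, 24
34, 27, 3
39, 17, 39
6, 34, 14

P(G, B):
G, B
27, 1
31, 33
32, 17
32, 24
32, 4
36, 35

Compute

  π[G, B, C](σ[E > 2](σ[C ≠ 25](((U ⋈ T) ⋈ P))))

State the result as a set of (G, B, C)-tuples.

Joining U and T on D yields {(12, 2, 24, 31, 25), (12, 2, 24, 32, 33), (12, 24, 16, 31, 25), (12, 24, 16, 32, 33), (12, 5, 37, 31, 25), (12, 5, 37, 32, 33), (34, 5, 15, 21, 35), (34, 5, 15, 27, 24), (34, 5, 15, 27, 3)}.
Joining (U ⋈ T) and P on G yields {(12, 2, 24, 31, 25, 33), (12, 2, 24, 32, 33, 17), (12, 2, 24, 32, 33, 24), (12, 2, 24, 32, 33, 4), (12, 24, 16, 31, 25, 33), (12, 24, 16, 32, 33, 17), (12, 24, 16, 32, 33, 24), (12, 24, 16, 32, 33, 4), (12, 5, 37, 31, 25, 33), (12, 5, 37, 32, 33, 17), (12, 5, 37, 32, 33, 24), (12, 5, 37, 32, 33, 4), (34, 5, 15, 27, 24, 1), (34, 5, 15, 27, 3, 1)}.
σ[C ≠ 25]: keep tuples satisfying C ≠ 25 → {(12, 2, 24, 32, 33, 17), (12, 2, 24, 32, 33, 24), (12, 2, 24, 32, 33, 4), (12, 24, 16, 32, 33, 17), (12, 24, 16, 32, 33, 24), (12, 24, 16, 32, 33, 4), (12, 5, 37, 32, 33, 17), (12, 5, 37, 32, 33, 24), (12, 5, 37, 32, 33, 4), (34, 5, 15, 27, 24, 1), (34, 5, 15, 27, 3, 1)}
σ[E > 2]: keep tuples satisfying E > 2 → {(12, 24, 16, 32, 33, 17), (12, 24, 16, 32, 33, 24), (12, 24, 16, 32, 33, 4), (12, 5, 37, 32, 33, 17), (12, 5, 37, 32, 33, 24), (12, 5, 37, 32, 33, 4), (34, 5, 15, 27, 24, 1), (34, 5, 15, 27, 3, 1)}
π_{G, B, C} gives {(27, 1, 24), (27, 1, 3), (32, 17, 33), (32, 24, 33), (32, 4, 33)} (3 duplicate(s) eliminated).

{(27, 1, 24), (27, 1, 3), (32, 17, 33), (32, 24, 33), (32, 4, 33)}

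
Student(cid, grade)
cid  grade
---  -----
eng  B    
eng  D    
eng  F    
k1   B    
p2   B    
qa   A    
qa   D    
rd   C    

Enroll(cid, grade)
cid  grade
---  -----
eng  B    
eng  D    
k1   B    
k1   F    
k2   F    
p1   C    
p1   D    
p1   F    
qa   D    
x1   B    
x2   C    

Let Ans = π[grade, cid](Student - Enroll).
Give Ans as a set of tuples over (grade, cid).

Taking the difference: {(eng, F), (p2, B), (qa, A), (rd, C)}
π_{grade, cid} gives {(A, qa), (B, p2), (C, rd), (F, eng)}.

{(A, qa), (B, p2), (C, rd), (F, eng)}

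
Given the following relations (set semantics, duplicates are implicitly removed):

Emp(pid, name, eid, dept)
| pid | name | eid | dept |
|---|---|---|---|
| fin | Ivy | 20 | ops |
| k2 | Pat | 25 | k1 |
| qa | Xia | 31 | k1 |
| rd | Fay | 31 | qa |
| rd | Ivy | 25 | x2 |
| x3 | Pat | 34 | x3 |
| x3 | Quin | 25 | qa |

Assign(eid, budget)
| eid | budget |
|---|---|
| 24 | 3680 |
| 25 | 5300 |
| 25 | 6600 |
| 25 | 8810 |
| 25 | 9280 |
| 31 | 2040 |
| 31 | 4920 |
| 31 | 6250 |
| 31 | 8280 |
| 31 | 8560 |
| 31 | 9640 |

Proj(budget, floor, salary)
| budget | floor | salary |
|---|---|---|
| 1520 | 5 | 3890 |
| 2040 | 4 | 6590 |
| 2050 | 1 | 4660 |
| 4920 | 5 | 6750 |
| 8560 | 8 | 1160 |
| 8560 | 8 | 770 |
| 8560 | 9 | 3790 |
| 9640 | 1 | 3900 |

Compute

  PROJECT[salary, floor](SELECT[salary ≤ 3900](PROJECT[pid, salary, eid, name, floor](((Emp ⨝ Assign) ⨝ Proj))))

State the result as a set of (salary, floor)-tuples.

{(1160, 8), (3790, 9), (3900, 1), (770, 8)}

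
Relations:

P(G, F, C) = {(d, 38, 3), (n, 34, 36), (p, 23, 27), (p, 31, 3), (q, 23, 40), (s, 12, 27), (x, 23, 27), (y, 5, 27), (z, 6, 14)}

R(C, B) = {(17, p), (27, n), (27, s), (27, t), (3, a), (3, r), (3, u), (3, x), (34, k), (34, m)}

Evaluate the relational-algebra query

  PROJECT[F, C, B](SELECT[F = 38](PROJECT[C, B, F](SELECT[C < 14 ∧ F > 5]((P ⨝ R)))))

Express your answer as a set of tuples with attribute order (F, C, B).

{(38, 3, a), (38, 3, r), (38, 3, u), (38, 3, x)}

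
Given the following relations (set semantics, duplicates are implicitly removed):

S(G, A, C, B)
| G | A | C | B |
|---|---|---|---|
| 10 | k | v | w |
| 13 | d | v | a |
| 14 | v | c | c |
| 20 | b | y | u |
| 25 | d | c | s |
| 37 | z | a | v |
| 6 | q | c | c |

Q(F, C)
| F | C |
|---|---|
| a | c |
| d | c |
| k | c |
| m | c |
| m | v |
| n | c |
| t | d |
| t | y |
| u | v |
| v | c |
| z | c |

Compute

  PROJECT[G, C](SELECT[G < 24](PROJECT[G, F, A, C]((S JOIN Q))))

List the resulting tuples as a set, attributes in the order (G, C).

{(10, v), (13, v), (14, c), (20, y), (6, c)}

Natural join on C: {(10, k, v, w, m), (10, k, v, w, u), (13, d, v, a, m), (13, d, v, a, u), (14, v, c, c, a), (14, v, c, c, d), (14, v, c, c, k), (14, v, c, c, m), (14, v, c, c, n), (14, v, c, c, v), (14, v, c, c, z), (20, b, y, u, t), (25, d, c, s, a), (25, d, c, s, d), (25, d, c, s, k), (25, d, c, s, m), (25, d, c, s, n), (25, d, c, s, v), (25, d, c, s, z), (6, q, c, c, a), (6, q, c, c, d), (6, q, c, c, k), (6, q, c, c, m), (6, q, c, c, n), (6, q, c, c, v), (6, q, c, c, z)}
π_{G, F, A, C} gives {(10, m, k, v), (10, u, k, v), (13, m, d, v), (13, u, d, v), (14, a, v, c), (14, d, v, c), (14, k, v, c), (14, m, v, c), (14, n, v, c), (14, v, v, c), (14, z, v, c), (20, t, b, y), (25, a, d, c), (25, d, d, c), (25, k, d, c), (25, m, d, c), (25, n, d, c), (25, v, d, c), (25, z, d, c), (6, a, q, c), (6, d, q, c), (6, k, q, c), (6, m, q, c), (6, n, q, c), (6, v, q, c), (6, z, q, c)}.
Filtering on G < 24 leaves {(10, m, k, v), (10, u, k, v), (13, m, d, v), (13, u, d, v), (14, a, v, c), (14, d, v, c), (14, k, v, c), (14, m, v, c), (14, n, v, c), (14, v, v, c), (14, z, v, c), (20, t, b, y), (6, a, q, c), (6, d, q, c), (6, k, q, c), (6, m, q, c), (6, n, q, c), (6, v, q, c), (6, z, q, c)}.
π_{G, C} gives {(10, v), (13, v), (14, c), (20, y), (6, c)} (14 duplicate(s) eliminated).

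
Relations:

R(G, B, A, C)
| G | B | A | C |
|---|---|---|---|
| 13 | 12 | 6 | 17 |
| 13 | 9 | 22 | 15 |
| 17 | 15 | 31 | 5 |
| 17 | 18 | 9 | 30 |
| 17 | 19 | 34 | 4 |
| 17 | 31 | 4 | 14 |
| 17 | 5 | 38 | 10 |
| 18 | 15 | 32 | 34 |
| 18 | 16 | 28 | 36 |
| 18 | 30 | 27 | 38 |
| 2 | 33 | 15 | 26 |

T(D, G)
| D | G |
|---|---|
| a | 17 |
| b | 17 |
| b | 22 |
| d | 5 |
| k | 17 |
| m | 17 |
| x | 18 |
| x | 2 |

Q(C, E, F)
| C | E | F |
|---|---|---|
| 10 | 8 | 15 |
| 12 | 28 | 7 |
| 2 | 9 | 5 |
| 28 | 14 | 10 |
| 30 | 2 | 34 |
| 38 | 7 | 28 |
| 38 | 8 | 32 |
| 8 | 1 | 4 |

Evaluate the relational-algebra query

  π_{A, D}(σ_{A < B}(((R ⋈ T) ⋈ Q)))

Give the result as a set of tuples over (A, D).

Natural join on G: {(17, 15, 31, 5, a), (17, 15, 31, 5, b), (17, 15, 31, 5, k), (17, 15, 31, 5, m), (17, 18, 9, 30, a), (17, 18, 9, 30, b), (17, 18, 9, 30, k), (17, 18, 9, 30, m), (17, 19, 34, 4, a), (17, 19, 34, 4, b), (17, 19, 34, 4, k), (17, 19, 34, 4, m), (17, 31, 4, 14, a), (17, 31, 4, 14, b), (17, 31, 4, 14, k), (17, 31, 4, 14, m), (17, 5, 38, 10, a), (17, 5, 38, 10, b), (17, 5, 38, 10, k), (17, 5, 38, 10, m), (18, 15, 32, 34, x), (18, 16, 28, 36, x), (18, 30, 27, 38, x), (2, 33, 15, 26, x)}
Natural join on C: {(17, 18, 9, 30, a, 2, 34), (17, 18, 9, 30, b, 2, 34), (17, 18, 9, 30, k, 2, 34), (17, 18, 9, 30, m, 2, 34), (17, 5, 38, 10, a, 8, 15), (17, 5, 38, 10, b, 8, 15), (17, 5, 38, 10, k, 8, 15), (17, 5, 38, 10, m, 8, 15), (18, 30, 27, 38, x, 7, 28), (18, 30, 27, 38, x, 8, 32)}
Filtering on A < B leaves {(17, 18, 9, 30, a, 2, 34), (17, 18, 9, 30, b, 2, 34), (17, 18, 9, 30, k, 2, 34), (17, 18, 9, 30, m, 2, 34), (18, 30, 27, 38, x, 7, 28), (18, 30, 27, 38, x, 8, 32)}.
Keep only column(s) A, D (1 duplicate(s) eliminated): {(27, x), (9, a), (9, b), (9, k), (9, m)}

{(27, x), (9, a), (9, b), (9, k), (9, m)}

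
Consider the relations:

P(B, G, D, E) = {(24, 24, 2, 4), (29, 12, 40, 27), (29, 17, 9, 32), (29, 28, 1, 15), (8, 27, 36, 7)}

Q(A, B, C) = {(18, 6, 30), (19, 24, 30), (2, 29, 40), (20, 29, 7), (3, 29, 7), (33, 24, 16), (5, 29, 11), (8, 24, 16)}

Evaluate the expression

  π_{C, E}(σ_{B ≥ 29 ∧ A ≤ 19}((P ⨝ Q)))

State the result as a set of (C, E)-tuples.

{(11, 15), (11, 27), (11, 32), (40, 15), (40, 27), (40, 32), (7, 15), (7, 27), (7, 32)}

Natural join on B: {(24, 24, 2, 4, 19, 30), (24, 24, 2, 4, 33, 16), (24, 24, 2, 4, 8, 16), (29, 12, 40, 27, 2, 40), (29, 12, 40, 27, 20, 7), (29, 12, 40, 27, 3, 7), (29, 12, 40, 27, 5, 11), (29, 17, 9, 32, 2, 40), (29, 17, 9, 32, 20, 7), (29, 17, 9, 32, 3, 7), (29, 17, 9, 32, 5, 11), (29, 28, 1, 15, 2, 40), (29, 28, 1, 15, 20, 7), (29, 28, 1, 15, 3, 7), (29, 28, 1, 15, 5, 11)}
Filtering on B ≥ 29 ∧ A ≤ 19 leaves {(29, 12, 40, 27, 2, 40), (29, 12, 40, 27, 3, 7), (29, 12, 40, 27, 5, 11), (29, 17, 9, 32, 2, 40), (29, 17, 9, 32, 3, 7), (29, 17, 9, 32, 5, 11), (29, 28, 1, 15, 2, 40), (29, 28, 1, 15, 3, 7), (29, 28, 1, 15, 5, 11)}.
π_{C, E} gives {(11, 15), (11, 27), (11, 32), (40, 15), (40, 27), (40, 32), (7, 15), (7, 27), (7, 32)}.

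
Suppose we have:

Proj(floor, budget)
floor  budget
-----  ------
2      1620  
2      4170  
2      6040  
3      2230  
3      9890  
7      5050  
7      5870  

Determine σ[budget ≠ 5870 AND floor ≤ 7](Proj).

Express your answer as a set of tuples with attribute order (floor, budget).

{(2, 1620), (2, 4170), (2, 6040), (3, 2230), (3, 9890), (7, 5050)}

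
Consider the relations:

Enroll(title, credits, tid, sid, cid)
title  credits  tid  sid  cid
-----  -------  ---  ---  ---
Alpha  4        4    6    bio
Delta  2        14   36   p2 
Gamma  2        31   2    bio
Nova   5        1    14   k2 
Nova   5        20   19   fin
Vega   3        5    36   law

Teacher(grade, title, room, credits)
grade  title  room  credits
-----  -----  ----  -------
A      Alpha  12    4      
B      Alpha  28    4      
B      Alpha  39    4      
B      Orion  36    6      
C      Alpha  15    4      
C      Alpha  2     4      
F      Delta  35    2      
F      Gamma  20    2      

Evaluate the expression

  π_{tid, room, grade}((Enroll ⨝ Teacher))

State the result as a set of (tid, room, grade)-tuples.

Natural join on title, credits: {(Alpha, 4, 4, 6, bio, A, 12), (Alpha, 4, 4, 6, bio, B, 28), (Alpha, 4, 4, 6, bio, B, 39), (Alpha, 4, 4, 6, bio, C, 15), (Alpha, 4, 4, 6, bio, C, 2), (Delta, 2, 14, 36, p2, F, 35), (Gamma, 2, 31, 2, bio, F, 20)}
π[tid, room, grade]: project onto (tid, room, grade) → {(14, 35, F), (31, 20, F), (4, 12, A), (4, 15, C), (4, 2, C), (4, 28, B), (4, 39, B)}

{(14, 35, F), (31, 20, F), (4, 12, A), (4, 15, C), (4, 2, C), (4, 28, B), (4, 39, B)}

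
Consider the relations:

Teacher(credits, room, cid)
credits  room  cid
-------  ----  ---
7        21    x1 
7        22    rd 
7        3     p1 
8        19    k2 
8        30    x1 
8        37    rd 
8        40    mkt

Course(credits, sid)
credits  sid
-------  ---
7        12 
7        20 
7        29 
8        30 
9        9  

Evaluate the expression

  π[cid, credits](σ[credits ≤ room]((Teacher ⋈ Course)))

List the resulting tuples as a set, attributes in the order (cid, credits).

{(k2, 8), (mkt, 8), (rd, 7), (rd, 8), (x1, 7), (x1, 8)}

Teacher ⋈ Course (natural join on credits): {(7, 21, x1, 12), (7, 21, x1, 20), (7, 21, x1, 29), (7, 22, rd, 12), (7, 22, rd, 20), (7, 22, rd, 29), (7, 3, p1, 12), (7, 3, p1, 20), (7, 3, p1, 29), (8, 19, k2, 30), (8, 30, x1, 30), (8, 37, rd, 30), (8, 40, mkt, 30)}
σ[credits ≤ room]: keep tuples satisfying credits ≤ room → {(7, 21, x1, 12), (7, 21, x1, 20), (7, 21, x1, 29), (7, 22, rd, 12), (7, 22, rd, 20), (7, 22, rd, 29), (8, 19, k2, 30), (8, 30, x1, 30), (8, 37, rd, 30), (8, 40, mkt, 30)}
π_{cid, credits} gives {(k2, 8), (mkt, 8), (rd, 7), (rd, 8), (x1, 7), (x1, 8)} (4 duplicate(s) eliminated).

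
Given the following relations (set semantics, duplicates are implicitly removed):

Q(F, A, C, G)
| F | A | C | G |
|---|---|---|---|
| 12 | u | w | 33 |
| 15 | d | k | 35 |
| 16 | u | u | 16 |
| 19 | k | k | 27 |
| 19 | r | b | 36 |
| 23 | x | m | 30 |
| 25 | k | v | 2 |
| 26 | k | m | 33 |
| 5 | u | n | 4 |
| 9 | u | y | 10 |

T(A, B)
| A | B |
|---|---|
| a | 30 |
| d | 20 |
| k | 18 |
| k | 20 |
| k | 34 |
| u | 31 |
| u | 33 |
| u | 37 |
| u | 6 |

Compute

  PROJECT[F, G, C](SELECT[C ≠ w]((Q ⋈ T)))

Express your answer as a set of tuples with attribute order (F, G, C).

Q ⋈ T (natural join on A): {(12, u, w, 33, 31), (12, u, w, 33, 33), (12, u, w, 33, 37), (12, u, w, 33, 6), (15, d, k, 35, 20), (16, u, u, 16, 31), (16, u, u, 16, 33), (16, u, u, 16, 37), (16, u, u, 16, 6), (19, k, k, 27, 18), (19, k, k, 27, 20), (19, k, k, 27, 34), (25, k, v, 2, 18), (25, k, v, 2, 20), (25, k, v, 2, 34), (26, k, m, 33, 18), (26, k, m, 33, 20), (26, k, m, 33, 34), (5, u, n, 4, 31), (5, u, n, 4, 33), (5, u, n, 4, 37), (5, u, n, 4, 6), (9, u, y, 10, 31), (9, u, y, 10, 33), (9, u, y, 10, 37), (9, u, y, 10, 6)}
Selection C ≠ w: {(15, d, k, 35, 20), (16, u, u, 16, 31), (16, u, u, 16, 33), (16, u, u, 16, 37), (16, u, u, 16, 6), (19, k, k, 27, 18), (19, k, k, 27, 20), (19, k, k, 27, 34), (25, k, v, 2, 18), (25, k, v, 2, 20), (25, k, v, 2, 34), (26, k, m, 33, 18), (26, k, m, 33, 20), (26, k, m, 33, 34), (5, u, n, 4, 31), (5, u, n, 4, 33), (5, u, n, 4, 37), (5, u, n, 4, 6), (9, u, y, 10, 31), (9, u, y, 10, 33), (9, u, y, 10, 37), (9, u, y, 10, 6)}
π_{F, G, C} gives {(15, 35, k), (16, 16, u), (19, 27, k), (25, 2, v), (26, 33, m), (5, 4, n), (9, 10, y)} (15 duplicate(s) eliminated).

{(15, 35, k), (16, 16, u), (19, 27, k), (25, 2, v), (26, 33, m), (5, 4, n), (9, 10, y)}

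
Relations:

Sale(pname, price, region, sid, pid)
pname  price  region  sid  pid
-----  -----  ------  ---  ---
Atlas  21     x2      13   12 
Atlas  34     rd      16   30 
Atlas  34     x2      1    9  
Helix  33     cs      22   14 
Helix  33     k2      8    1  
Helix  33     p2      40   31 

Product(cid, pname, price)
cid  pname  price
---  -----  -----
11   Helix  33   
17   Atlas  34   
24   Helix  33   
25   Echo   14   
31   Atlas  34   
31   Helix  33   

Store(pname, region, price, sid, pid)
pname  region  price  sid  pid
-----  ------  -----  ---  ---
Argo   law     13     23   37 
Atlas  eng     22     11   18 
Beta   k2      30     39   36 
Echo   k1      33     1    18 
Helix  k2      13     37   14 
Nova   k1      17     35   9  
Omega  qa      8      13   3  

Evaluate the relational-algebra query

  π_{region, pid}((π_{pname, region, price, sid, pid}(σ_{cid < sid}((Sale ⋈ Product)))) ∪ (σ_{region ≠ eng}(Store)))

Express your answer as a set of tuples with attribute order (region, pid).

Natural join on pname, price: {(Atlas, 34, rd, 16, 30, 17), (Atlas, 34, rd, 16, 30, 31), (Atlas, 34, x2, 1, 9, 17), (Atlas, 34, x2, 1, 9, 31), (Helix, 33, cs, 22, 14, 11), (Helix, 33, cs, 22, 14, 24), (Helix, 33, cs, 22, 14, 31), (Helix, 33, k2, 8, 1, 11), (Helix, 33, k2, 8, 1, 24), (Helix, 33, k2, 8, 1, 31), (Helix, 33, p2, 40, 31, 11), (Helix, 33, p2, 40, 31, 24), (Helix, 33, p2, 40, 31, 31)}
Filtering on cid < sid leaves {(Helix, 33, cs, 22, 14, 11), (Helix, 33, p2, 40, 31, 11), (Helix, 33, p2, 40, 31, 24), (Helix, 33, p2, 40, 31, 31)}.
π_{pname, region, price, sid, pid} gives {(Helix, cs, 33, 22, 14), (Helix, p2, 33, 40, 31)} (2 duplicate(s) eliminated).
Filtering on region ≠ eng leaves {(Argo, law, 13, 23, 37), (Beta, k2, 30, 39, 36), (Echo, k1, 33, 1, 18), (Helix, k2, 13, 37, 14), (Nova, k1, 17, 35, 9), (Omega, qa, 8, 13, 3)}.
Union: {(Helix, cs, 33, 22, 14), (Helix, p2, 33, 40, 31)} with {(Argo, law, 13, 23, 37), (Beta, k2, 30, 39, 36), (Echo, k1, 33, 1, 18), (Helix, k2, 13, 37, 14), (Nova, k1, 17, 35, 9), (Omega, qa, 8, 13, 3)} → {(Argo, law, 13, 23, 37), (Beta, k2, 30, 39, 36), (Echo, k1, 33, 1, 18), (Helix, cs, 33, 22, 14), (Helix, k2, 13, 37, 14), (Helix, p2, 33, 40, 31), (Nova, k1, 17, 35, 9), (Omega, qa, 8, 13, 3)}
π_{region, pid} gives {(cs, 14), (k1, 18), (k1, 9), (k2, 14), (k2, 36), (law, 37), (p2, 31), (qa, 3)}.

{(cs, 14), (k1, 18), (k1, 9), (k2, 14), (k2, 36), (law, 37), (p2, 31), (qa, 3)}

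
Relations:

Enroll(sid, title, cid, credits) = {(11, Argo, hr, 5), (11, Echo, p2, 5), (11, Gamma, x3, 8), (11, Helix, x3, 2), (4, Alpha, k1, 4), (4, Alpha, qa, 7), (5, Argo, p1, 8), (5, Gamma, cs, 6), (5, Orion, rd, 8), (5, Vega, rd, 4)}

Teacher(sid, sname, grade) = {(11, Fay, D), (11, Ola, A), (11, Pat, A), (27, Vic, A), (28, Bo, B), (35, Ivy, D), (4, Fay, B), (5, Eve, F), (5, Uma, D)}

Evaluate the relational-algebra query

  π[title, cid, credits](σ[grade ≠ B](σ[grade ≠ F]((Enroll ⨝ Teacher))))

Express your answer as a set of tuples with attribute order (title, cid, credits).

{(Argo, hr, 5), (Argo, p1, 8), (Echo, p2, 5), (Gamma, cs, 6), (Gamma, x3, 8), (Helix, x3, 2), (Orion, rd, 8), (Vega, rd, 4)}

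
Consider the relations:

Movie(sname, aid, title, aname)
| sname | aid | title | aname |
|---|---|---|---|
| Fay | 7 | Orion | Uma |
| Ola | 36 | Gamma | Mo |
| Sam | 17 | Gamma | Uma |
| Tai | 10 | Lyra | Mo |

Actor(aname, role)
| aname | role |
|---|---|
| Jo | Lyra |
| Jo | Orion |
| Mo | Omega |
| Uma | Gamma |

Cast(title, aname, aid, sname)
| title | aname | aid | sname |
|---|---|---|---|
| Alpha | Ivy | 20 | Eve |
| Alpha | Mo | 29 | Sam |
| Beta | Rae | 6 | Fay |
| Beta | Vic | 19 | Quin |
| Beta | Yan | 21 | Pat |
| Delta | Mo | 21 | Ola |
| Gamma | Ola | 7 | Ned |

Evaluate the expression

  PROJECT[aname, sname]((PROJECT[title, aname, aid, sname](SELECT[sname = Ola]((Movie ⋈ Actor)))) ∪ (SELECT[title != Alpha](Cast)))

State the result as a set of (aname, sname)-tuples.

{(Mo, Ola), (Ola, Ned), (Rae, Fay), (Vic, Quin), (Yan, Pat)}

Joining Movie and Actor on aname yields {(Fay, 7, Orion, Uma, Gamma), (Ola, 36, Gamma, Mo, Omega), (Sam, 17, Gamma, Uma, Gamma), (Tai, 10, Lyra, Mo, Omega)}.
Apply σ_{sname = Ola}; surviving tuples: {(Ola, 36, Gamma, Mo, Omega)}
Projecting to title, aname, aid, sname: {(Gamma, Mo, 36, Ola)}
Apply σ_{title != Alpha}; surviving tuples: {(Beta, Rae, 6, Fay), (Beta, Vic, 19, Quin), (Beta, Yan, 21, Pat), (Delta, Mo, 21, Ola), (Gamma, Ola, 7, Ned)}
Set union of the two operands is {(Beta, Rae, 6, Fay), (Beta, Vic, 19, Quin), (Beta, Yan, 21, Pat), (Delta, Mo, 21, Ola), (Gamma, Mo, 36, Ola), (Gamma, Ola, 7, Ned)}.
Projecting to aname, sname (1 duplicate(s) eliminated): {(Mo, Ola), (Ola, Ned), (Rae, Fay), (Vic, Quin), (Yan, Pat)}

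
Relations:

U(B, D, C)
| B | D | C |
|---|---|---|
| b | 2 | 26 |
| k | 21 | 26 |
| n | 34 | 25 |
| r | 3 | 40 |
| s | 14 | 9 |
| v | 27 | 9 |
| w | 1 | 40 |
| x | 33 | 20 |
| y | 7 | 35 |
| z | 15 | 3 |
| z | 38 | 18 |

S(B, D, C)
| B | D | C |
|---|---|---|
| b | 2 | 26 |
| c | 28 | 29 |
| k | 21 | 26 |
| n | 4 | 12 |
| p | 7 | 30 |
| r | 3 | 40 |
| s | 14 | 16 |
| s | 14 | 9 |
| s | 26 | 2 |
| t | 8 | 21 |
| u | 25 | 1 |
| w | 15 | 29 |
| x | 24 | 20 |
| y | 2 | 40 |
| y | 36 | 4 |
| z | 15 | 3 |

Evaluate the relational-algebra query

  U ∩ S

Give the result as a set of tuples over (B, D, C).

{(b, 2, 26), (k, 21, 26), (r, 3, 40), (s, 14, 9), (z, 15, 3)}

Taking the intersection: {(b, 2, 26), (k, 21, 26), (r, 3, 40), (s, 14, 9), (z, 15, 3)}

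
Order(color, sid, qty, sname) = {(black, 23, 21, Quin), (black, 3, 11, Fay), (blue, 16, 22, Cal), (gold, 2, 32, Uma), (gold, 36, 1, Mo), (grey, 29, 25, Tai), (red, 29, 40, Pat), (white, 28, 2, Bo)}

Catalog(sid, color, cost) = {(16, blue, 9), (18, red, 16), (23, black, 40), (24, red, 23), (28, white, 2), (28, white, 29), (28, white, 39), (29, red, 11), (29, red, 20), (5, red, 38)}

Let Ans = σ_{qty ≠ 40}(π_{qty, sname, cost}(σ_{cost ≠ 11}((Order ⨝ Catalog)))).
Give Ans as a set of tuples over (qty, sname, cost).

{(2, Bo, 2), (2, Bo, 29), (2, Bo, 39), (21, Quin, 40), (22, Cal, 9)}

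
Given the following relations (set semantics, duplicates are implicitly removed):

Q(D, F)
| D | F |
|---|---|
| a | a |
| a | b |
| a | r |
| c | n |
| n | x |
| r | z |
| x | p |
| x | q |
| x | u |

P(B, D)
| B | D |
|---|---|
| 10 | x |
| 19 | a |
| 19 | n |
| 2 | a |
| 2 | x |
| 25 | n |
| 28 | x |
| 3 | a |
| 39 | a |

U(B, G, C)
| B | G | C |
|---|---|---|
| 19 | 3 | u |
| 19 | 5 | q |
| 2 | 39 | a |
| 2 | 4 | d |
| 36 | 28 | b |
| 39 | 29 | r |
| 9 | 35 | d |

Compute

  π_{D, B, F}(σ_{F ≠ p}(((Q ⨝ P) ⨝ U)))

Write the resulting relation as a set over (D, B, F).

Joining Q and P on D yields {(a, a, 19), (a, a, 2), (a, a, 3), (a, a, 39), (a, b, 19), (a, b, 2), (a, b, 3), (a, b, 39), (a, r, 19), (a, r, 2), (a, r, 3), (a, r, 39), (n, x, 19), (n, x, 25), (x, p, 10), (x, p, 2), (x, p, 28), (x, q, 10), (x, q, 2), (x, q, 28), (x, u, 10), (x, u, 2), (x, u, 28)}.
Joining (Q ⨝ P) and U on B yields {(a, a, 19, 3, u), (a, a, 19, 5, q), (a, a, 2, 39, a), (a, a, 2, 4, d), (a, a, 39, 29, r), (a, b, 19, 3, u), (a, b, 19, 5, q), (a, b, 2, 39, a), (a, b, 2, 4, d), (a, b, 39, 29, r), (a, r, 19, 3, u), (a, r, 19, 5, q), (a, r, 2, 39, a), (a, r, 2, 4, d), (a, r, 39, 29, r), (n, x, 19, 3, u), (n, x, 19, 5, q), (x, p, 2, 39, a), (x, p, 2, 4, d), (x, q, 2, 39, a), (x, q, 2, 4, d), (x, u, 2, 39, a), (x, u, 2, 4, d)}.
Filtering on F ≠ p leaves {(a, a, 19, 3, u), (a, a, 19, 5, q), (a, a, 2, 39, a), (a, a, 2, 4, d), (a, a, 39, 29, r), (a, b, 19, 3, u), (a, b, 19, 5, q), (a, b, 2, 39, a), (a, b, 2, 4, d), (a, b, 39, 29, r), (a, r, 19, 3, u), (a, r, 19, 5, q), (a, r, 2, 39, a), (a, r, 2, 4, d), (a, r, 39, 29, r), (n, x, 19, 3, u), (n, x, 19, 5, q), (x, q, 2, 39, a), (x, q, 2, 4, d), (x, u, 2, 39, a), (x, u, 2, 4, d)}.
π[D, B, F]: project onto (D, B, F) (9 duplicate(s) eliminated) → {(a, 19, a), (a, 19, b), (a, 19, r), (a, 2, a), (a, 2, b), (a, 2, r), (a, 39, a), (a, 39, b), (a, 39, r), (n, 19, x), (x, 2, q), (x, 2, u)}

{(a, 19, a), (a, 19, b), (a, 19, r), (a, 2, a), (a, 2, b), (a, 2, r), (a, 39, a), (a, 39, b), (a, 39, r), (n, 19, x), (x, 2, q), (x, 2, u)}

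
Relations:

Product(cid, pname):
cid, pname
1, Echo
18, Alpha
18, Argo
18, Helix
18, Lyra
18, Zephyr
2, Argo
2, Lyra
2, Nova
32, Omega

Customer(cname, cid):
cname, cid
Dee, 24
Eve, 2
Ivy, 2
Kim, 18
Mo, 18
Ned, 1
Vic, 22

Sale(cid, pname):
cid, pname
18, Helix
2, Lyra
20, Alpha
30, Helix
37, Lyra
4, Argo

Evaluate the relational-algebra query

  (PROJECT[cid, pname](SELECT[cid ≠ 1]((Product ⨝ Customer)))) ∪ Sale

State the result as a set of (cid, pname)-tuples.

Natural join on cid: {(1, Echo, Ned), (18, Alpha, Kim), (18, Alpha, Mo), (18, Argo, Kim), (18, Argo, Mo), (18, Helix, Kim), (18, Helix, Mo), (18, Lyra, Kim), (18, Lyra, Mo), (18, Zephyr, Kim), (18, Zephyr, Mo), (2, Argo, Eve), (2, Argo, Ivy), (2, Lyra, Eve), (2, Lyra, Ivy), (2, Nova, Eve), (2, Nova, Ivy)}
σ[cid ≠ 1]: keep tuples satisfying cid ≠ 1 → {(18, Alpha, Kim), (18, Alpha, Mo), (18, Argo, Kim), (18, Argo, Mo), (18, Helix, Kim), (18, Helix, Mo), (18, Lyra, Kim), (18, Lyra, Mo), (18, Zephyr, Kim), (18, Zephyr, Mo), (2, Argo, Eve), (2, Argo, Ivy), (2, Lyra, Eve), (2, Lyra, Ivy), (2, Nova, Eve), (2, Nova, Ivy)}
π[cid, pname]: project onto (cid, pname) (8 duplicate(s) eliminated) → {(18, Alpha), (18, Argo), (18, Helix), (18, Lyra), (18, Zephyr), (2, Argo), (2, Lyra), (2, Nova)}
Union: {(18, Alpha), (18, Argo), (18, Helix), (18, Lyra), (18, Zephyr), (2, Argo), (2, Lyra), (2, Nova)} with {(18, Helix), (2, Lyra), (20, Alpha), (30, Helix), (37, Lyra), (4, Argo)} → {(18, Alpha), (18, Argo), (18, Helix), (18, Lyra), (18, Zephyr), (2, Argo), (2, Lyra), (2, Nova), (20, Alpha), (30, Helix), (37, Lyra), (4, Argo)}

{(18, Alpha), (18, Argo), (18, Helix), (18, Lyra), (18, Zephyr), (2, Argo), (2, Lyra), (2, Nova), (20, Alpha), (30, Helix), (37, Lyra), (4, Argo)}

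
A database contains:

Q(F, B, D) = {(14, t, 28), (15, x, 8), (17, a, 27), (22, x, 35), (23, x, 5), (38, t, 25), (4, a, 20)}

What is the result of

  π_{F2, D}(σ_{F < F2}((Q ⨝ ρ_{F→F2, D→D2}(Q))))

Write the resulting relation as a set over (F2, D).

{(17, 20), (22, 8), (23, 35), (23, 8), (38, 28)}

ρ[F→F2, D→D2]: schema becomes (F2, B, D2); tuples unchanged.
Q ⋈ ρ_{F→F2, D→D2}(Q) (natural join on B): {(14, t, 28, 14, 28), (14, t, 28, 38, 25), (15, x, 8, 15, 8), (15, x, 8, 22, 35), (15, x, 8, 23, 5), (17, a, 27, 17, 27), (17, a, 27, 4, 20), (22, x, 35, 15, 8), (22, x, 35, 22, 35), (22, x, 35, 23, 5), (23, x, 5, 15, 8), (23, x, 5, 22, 35), (23, x, 5, 23, 5), (38, t, 25, 14, 28), (38, t, 25, 38, 25), (4, a, 20, 17, 27), (4, a, 20, 4, 20)}
σ[F < F2]: keep tuples satisfying F < F2 → {(14, t, 28, 38, 25), (15, x, 8, 22, 35), (15, x, 8, 23, 5), (22, x, 35, 23, 5), (4, a, 20, 17, 27)}
π[F2, D]: project onto (F2, D) → {(17, 20), (22, 8), (23, 35), (23, 8), (38, 28)}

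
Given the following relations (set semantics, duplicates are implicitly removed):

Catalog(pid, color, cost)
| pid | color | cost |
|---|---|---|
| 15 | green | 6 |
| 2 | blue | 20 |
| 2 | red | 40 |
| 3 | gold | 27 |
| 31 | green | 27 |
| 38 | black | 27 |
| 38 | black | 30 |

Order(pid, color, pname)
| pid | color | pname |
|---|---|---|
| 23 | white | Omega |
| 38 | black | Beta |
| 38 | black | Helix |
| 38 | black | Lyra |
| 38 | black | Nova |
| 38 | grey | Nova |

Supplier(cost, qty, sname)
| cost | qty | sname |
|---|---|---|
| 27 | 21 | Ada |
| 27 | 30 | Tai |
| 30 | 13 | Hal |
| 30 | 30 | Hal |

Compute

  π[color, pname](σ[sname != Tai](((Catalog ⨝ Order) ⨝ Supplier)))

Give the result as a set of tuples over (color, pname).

{(black, Beta), (black, Helix), (black, Lyra), (black, Nova)}

Catalog ⋈ Order (natural join on pid, color): {(38, black, 27, Beta), (38, black, 27, Helix), (38, black, 27, Lyra), (38, black, 27, Nova), (38, black, 30, Beta), (38, black, 30, Helix), (38, black, 30, Lyra), (38, black, 30, Nova)}
(Catalog ⨝ Order) ⋈ Supplier (natural join on cost): {(38, black, 27, Beta, 21, Ada), (38, black, 27, Beta, 30, Tai), (38, black, 27, Helix, 21, Ada), (38, black, 27, Helix, 30, Tai), (38, black, 27, Lyra, 21, Ada), (38, black, 27, Lyra, 30, Tai), (38, black, 27, Nova, 21, Ada), (38, black, 27, Nova, 30, Tai), (38, black, 30, Beta, 13, Hal), (38, black, 30, Beta, 30, Hal), (38, black, 30, Helix, 13, Hal), (38, black, 30, Helix, 30, Hal), (38, black, 30, Lyra, 13, Hal), (38, black, 30, Lyra, 30, Hal), (38, black, 30, Nova, 13, Hal), (38, black, 30, Nova, 30, Hal)}
Selection sname != Tai: {(38, black, 27, Beta, 21, Ada), (38, black, 27, Helix, 21, Ada), (38, black, 27, Lyra, 21, Ada), (38, black, 27, Nova, 21, Ada), (38, black, 30, Beta, 13, Hal), (38, black, 30, Beta, 30, Hal), (38, black, 30, Helix, 13, Hal), (38, black, 30, Helix, 30, Hal), (38, black, 30, Lyra, 13, Hal), (38, black, 30, Lyra, 30, Hal), (38, black, 30, Nova, 13, Hal), (38, black, 30, Nova, 30, Hal)}
Projecting to color, pname (8 duplicate(s) eliminated): {(black, Beta), (black, Helix), (black, Lyra), (black, Nova)}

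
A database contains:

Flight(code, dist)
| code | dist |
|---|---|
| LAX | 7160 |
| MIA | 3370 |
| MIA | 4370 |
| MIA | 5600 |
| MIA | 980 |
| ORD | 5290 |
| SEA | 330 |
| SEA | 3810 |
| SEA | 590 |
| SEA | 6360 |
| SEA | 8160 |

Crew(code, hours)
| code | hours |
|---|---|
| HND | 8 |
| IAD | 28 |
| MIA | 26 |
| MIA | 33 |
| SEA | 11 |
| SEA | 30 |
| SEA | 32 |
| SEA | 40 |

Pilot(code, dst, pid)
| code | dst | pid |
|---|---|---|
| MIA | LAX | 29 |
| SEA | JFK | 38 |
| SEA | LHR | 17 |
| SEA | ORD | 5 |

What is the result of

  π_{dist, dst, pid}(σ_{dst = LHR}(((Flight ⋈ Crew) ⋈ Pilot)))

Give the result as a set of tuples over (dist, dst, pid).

Flight ⋈ Crew (natural join on code): {(MIA, 3370, 26), (MIA, 3370, 33), (MIA, 4370, 26), (MIA, 4370, 33), (MIA, 5600, 26), (MIA, 5600, 33), (MIA, 980, 26), (MIA, 980, 33), (SEA, 330, 11), (SEA, 330, 30), (SEA, 330, 32), (SEA, 330, 40), (SEA, 3810, 11), (SEA, 3810, 30), (SEA, 3810, 32), (SEA, 3810, 40), (SEA, 590, 11), (SEA, 590, 30), (SEA, 590, 32), (SEA, 590, 40), (SEA, 6360, 11), (SEA, 6360, 30), (SEA, 6360, 32), (SEA, 6360, 40), (SEA, 8160, 11), (SEA, 8160, 30), (SEA, 8160, 32), (SEA, 8160, 40)}
(Flight ⋈ Crew) ⋈ Pilot (natural join on code): {(MIA, 3370, 26, LAX, 29), (MIA, 3370, 33, LAX, 29), (MIA, 4370, 26, LAX, 29), (MIA, 4370, 33, LAX, 29), (MIA, 5600, 26, LAX, 29), (MIA, 5600, 33, LAX, 29), (MIA, 980, 26, LAX, 29), (MIA, 980, 33, LAX, 29), (SEA, 330, 11, JFK, 38), (SEA, 330, 11, LHR, 17), (SEA, 330, 11, ORD, 5), (SEA, 330, 30, JFK, 38), (SEA, 330, 30, LHR, 17), (SEA, 330, 30, ORD, 5), (SEA, 330, 32, JFK, 38), (SEA, 330, 32, LHR, 17), (SEA, 330, 32, ORD, 5), (SEA, 330, 40, JFK, 38), (SEA, 330, 40, LHR, 17), (SEA, 330, 40, ORD, 5), (SEA, 3810, 11, JFK, 38), (SEA, 3810, 11, LHR, 17), (SEA, 3810, 11, ORD, 5), (SEA, 3810, 30, JFK, 38), (SEA, 3810, 30, LHR, 17), (SEA, 3810, 30, ORD, 5), (SEA, 3810, 32, JFK, 38), (SEA, 3810, 32, LHR, 17), (SEA, 3810, 32, ORD, 5), (SEA, 3810, 40, JFK, 38), (SEA, 3810, 40, LHR, 17), (SEA, 3810, 40, ORD, 5), (SEA, 590, 11, JFK, 38), (SEA, 590, 11, LHR, 17), (SEA, 590, 11, ORD, 5), (SEA, 590, 30, JFK, 38), (SEA, 590, 30, LHR, 17), (SEA, 590, 30, ORD, 5), (SEA, 590, 32, JFK, 38), (SEA, 590, 32, LHR, 17), (SEA, 590, 32, ORD, 5), (SEA, 590, 40, JFK, 38), (SEA, 590, 40, LHR, 17), (SEA, 590, 40, ORD, 5), (SEA, 6360, 11, JFK, 38), (SEA, 6360, 11, LHR, 17), (SEA, 6360, 11, ORD, 5), (SEA, 6360, 30, JFK, 38), (SEA, 6360, 30, LHR, 17), (SEA, 6360, 30, ORD, 5), (SEA, 6360, 32, JFK, 38), (SEA, 6360, 32, LHR, 17), (SEA, 6360, 32, ORD, 5), (SEA, 6360, 40, JFK, 38), (SEA, 6360, 40, LHR, 17), (SEA, 6360, 40, ORD, 5), (SEA, 8160, 11, JFK, 38), (SEA, 8160, 11, LHR, 17), (SEA, 8160, 11, ORD, 5), (SEA, 8160, 30, JFK, 38), (SEA, 8160, 30, LHR, 17), (SEA, 8160, 30, ORD, 5), (SEA, 8160, 32, JFK, 38), (SEA, 8160, 32, LHR, 17), (SEA, 8160, 32, ORD, 5), (SEA, 8160, 40, JFK, 38), (SEA, 8160, 40, LHR, 17), (SEA, 8160, 40, ORD, 5)}
Apply σ_{dst = LHR}; surviving tuples: {(SEA, 330, 11, LHR, 17), (SEA, 330, 30, LHR, 17), (SEA, 330, 32, LHR, 17), (SEA, 330, 40, LHR, 17), (SEA, 3810, 11, LHR, 17), (SEA, 3810, 30, LHR, 17), (SEA, 3810, 32, LHR, 17), (SEA, 3810, 40, LHR, 17), (SEA, 590, 11, LHR, 17), (SEA, 590, 30, LHR, 17), (SEA, 590, 32, LHR, 17), (SEA, 590, 40, LHR, 17), (SEA, 6360, 11, LHR, 17), (SEA, 6360, 30, LHR, 17), (SEA, 6360, 32, LHR, 17), (SEA, 6360, 40, LHR, 17), (SEA, 8160, 11, LHR, 17), (SEA, 8160, 30, LHR, 17), (SEA, 8160, 32, LHR, 17), (SEA, 8160, 40, LHR, 17)}
π[dist, dst, pid]: project onto (dist, dst, pid) (15 duplicate(s) eliminated) → {(330, LHR, 17), (3810, LHR, 17), (590, LHR, 17), (6360, LHR, 17), (8160, LHR, 17)}

{(330, LHR, 17), (3810, LHR, 17), (590, LHR, 17), (6360, LHR, 17), (8160, LHR, 17)}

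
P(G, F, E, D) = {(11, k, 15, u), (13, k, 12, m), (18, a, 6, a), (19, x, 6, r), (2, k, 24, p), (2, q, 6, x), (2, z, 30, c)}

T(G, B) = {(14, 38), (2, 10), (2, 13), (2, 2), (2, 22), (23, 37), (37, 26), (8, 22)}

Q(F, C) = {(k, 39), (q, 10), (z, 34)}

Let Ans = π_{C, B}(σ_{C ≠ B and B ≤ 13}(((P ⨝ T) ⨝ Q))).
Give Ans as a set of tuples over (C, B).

Joining P and T on G yields {(2, k, 24, p, 10), (2, k, 24, p, 13), (2, k, 24, p, 2), (2, k, 24, p, 22), (2, q, 6, x, 10), (2, q, 6, x, 13), (2, q, 6, x, 2), (2, q, 6, x, 22), (2, z, 30, c, 10), (2, z, 30, c, 13), (2, z, 30, c, 2), (2, z, 30, c, 22)}.
Joining (P ⨝ T) and Q on F yields {(2, k, 24, p, 10, 39), (2, k, 24, p, 13, 39), (2, k, 24, p, 2, 39), (2, k, 24, p, 22, 39), (2, q, 6, x, 10, 10), (2, q, 6, x, 13, 10), (2, q, 6, x, 2, 10), (2, q, 6, x, 22, 10), (2, z, 30, c, 10, 34), (2, z, 30, c, 13, 34), (2, z, 30, c, 2, 34), (2, z, 30, c, 22, 34)}.
Filtering on C ≠ B and B ≤ 13 leaves {(2, k, 24, p, 10, 39), (2, k, 24, p, 13, 39), (2, k, 24, p, 2, 39), (2, q, 6, x, 13, 10), (2, q, 6, x, 2, 10), (2, z, 30, c, 10, 34), (2, z, 30, c, 13, 34), (2, z, 30, c, 2, 34)}.
Projecting to C, B: {(10, 13), (10, 2), (34, 10), (34, 13), (34, 2), (39, 10), (39, 13), (39, 2)}

{(10, 13), (10, 2), (34, 10), (34, 13), (34, 2), (39, 10), (39, 13), (39, 2)}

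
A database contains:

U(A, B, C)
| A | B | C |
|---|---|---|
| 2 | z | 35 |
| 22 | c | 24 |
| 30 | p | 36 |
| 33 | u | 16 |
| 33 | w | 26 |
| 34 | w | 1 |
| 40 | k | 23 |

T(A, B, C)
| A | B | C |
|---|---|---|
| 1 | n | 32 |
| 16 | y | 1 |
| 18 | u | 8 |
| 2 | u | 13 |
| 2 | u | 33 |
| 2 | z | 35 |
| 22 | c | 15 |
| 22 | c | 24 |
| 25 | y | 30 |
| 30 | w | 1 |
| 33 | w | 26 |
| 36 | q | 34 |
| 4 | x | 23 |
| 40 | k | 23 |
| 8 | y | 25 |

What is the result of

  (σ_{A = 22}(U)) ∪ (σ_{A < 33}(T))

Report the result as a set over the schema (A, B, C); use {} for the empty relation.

Selection A = 22: {(22, c, 24)}
Selection A < 33: {(1, n, 32), (16, y, 1), (18, u, 8), (2, u, 13), (2, u, 33), (2, z, 35), (22, c, 15), (22, c, 24), (25, y, 30), (30, w, 1), (4, x, 23), (8, y, 25)}
Union: {(22, c, 24)} with {(1, n, 32), (16, y, 1), (18, u, 8), (2, u, 13), (2, u, 33), (2, z, 35), (22, c, 15), (22, c, 24), (25, y, 30), (30, w, 1), (4, x, 23), (8, y, 25)} → {(1, n, 32), (16, y, 1), (18, u, 8), (2, u, 13), (2, u, 33), (2, z, 35), (22, c, 15), (22, c, 24), (25, y, 30), (30, w, 1), (4, x, 23), (8, y, 25)}

{(1, n, 32), (16, y, 1), (18, u, 8), (2, u, 13), (2, u, 33), (2, z, 35), (22, c, 15), (22, c, 24), (25, y, 30), (30, w, 1), (4, x, 23), (8, y, 25)}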